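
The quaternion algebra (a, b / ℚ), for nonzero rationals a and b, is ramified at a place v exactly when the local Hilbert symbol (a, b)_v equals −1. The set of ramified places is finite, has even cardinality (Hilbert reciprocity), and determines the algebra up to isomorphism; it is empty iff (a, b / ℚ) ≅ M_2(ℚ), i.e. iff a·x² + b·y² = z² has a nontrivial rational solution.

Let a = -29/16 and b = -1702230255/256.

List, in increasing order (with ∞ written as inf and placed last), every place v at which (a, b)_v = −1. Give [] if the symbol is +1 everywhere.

Mod squares: a ≡ -29, b ≡ -224895. Check v ∈ {∞, 2, 3, 5, 11, 29, 47}.
v=3: a=3^0·(≡1), b=3^3·(≡2) mod 3; (1|3)=+1, (2|3)=-1; (−1)^{0·3·1}·(+1)^3·(-1)^0 = +1.
v=29: a=29^1·(≡9), b=29^3·(≡10) mod 29; (9|29)=+1, (10|29)=-1; (−1)^{1·3·14}·(+1)^3·(-1)^1 = -1.
v=47: a=47^0·(≡7), b=47^1·(≡21) mod 47; (7|47)=+1, (21|47)=+1; (−1)^{0·1·23}·(+1)^1·(+1)^0 = +1.
v=11: a=11^0·(≡3), b=11^1·(≡5) mod 11; (3|11)=+1, (5|11)=+1; (−1)^{0·1·5}·(+1)^1·(+1)^0 = +1.
v=∞: -29 < 0 and -224895 < 0  ⇒  (a,b)_∞ = -1.
v=2: v_2(a)=-4, v_2(b)=-8; units ≡ 3, 1 (mod 8); ε·ε+αω+βω = 1·0+-4·0+-8·1 ≡ 0  ⇒  (a,b)_2 = +1.
v=5: a=5^0·(≡1), b=5^1·(≡4) mod 5; (1|5)=+1, (4|5)=+1; (−1)^{0·1·2}·(+1)^1·(+1)^0 = +1.
|Ram(-29, -224895)| = 2, even; anisotropic at {29, ∞}.

[29, inf]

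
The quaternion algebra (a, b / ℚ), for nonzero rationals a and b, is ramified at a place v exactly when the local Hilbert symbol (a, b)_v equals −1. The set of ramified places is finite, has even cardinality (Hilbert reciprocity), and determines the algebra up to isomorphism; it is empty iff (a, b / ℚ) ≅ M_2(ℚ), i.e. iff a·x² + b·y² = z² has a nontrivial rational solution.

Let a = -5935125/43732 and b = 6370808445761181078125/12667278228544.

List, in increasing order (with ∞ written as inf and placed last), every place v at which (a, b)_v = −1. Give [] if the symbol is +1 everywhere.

[3, 17]

(a, b) ≡ (-62985, 2261) mod (ℚ^×)²; places V = {2, 3, 5, 7, 13, 17, 19, 23, 29, 47, ∞}.
(a,b)_19: α=1, u≡12; β=1, v≡1 (mod 19); (12|19)=-1, (1|19)=+1; sign (−1)^1·-1^1·+1^1 = +1.
(a,b)_47: α=0, u≡8; β=2, v≡19 (mod 47); (8|47)=+1, (19|47)=-1; sign (−1)^0·+1^2·-1^0 = +1.
(a,b)_13: α=-1, u≡9; β=0, v≡10 (mod 13); (9|13)=+1, (10|13)=+1; sign (−1)^0·+1^0·+1^-1 = +1.
(a,b)_23: α=0, u≡13; β=-4, v≡21 (mod 23); (13|23)=+1, (21|23)=-1; sign (−1)^0·+1^-4·-1^0 = +1.
(a,b)_3: α=1, u≡2; β=0, v≡2 (mod 3); (2|3)=-1, (2|3)=-1; sign (−1)^0·-1^0·-1^1 = -1.
(a,b)_29: α=-2, u≡12; β=-4, v≡23 (mod 29); (12|29)=-1, (23|29)=+1; sign (−1)^0·-1^-4·+1^-2 = +1.
(a,b)_17: α=1, u≡9; β=3, v≡14 (mod 17); (9|17)=+1, (14|17)=-1; sign (−1)^0·+1^3·-1^1 = -1.
(a,b)_∞: sgn(-62985)=−, sgn(2261)=+, so +1.
(a,b)_5: α=3, u≡2; β=6, v≡1 (mod 5); (2|5)=-1, (1|5)=+1; sign (−1)^0·-1^6·+1^3 = +1.
(a,b)_7: α=2, u≡1; β=11, v≡4 (mod 7); (1|7)=+1, (4|7)=+1; sign (−1)^0·+1^11·+1^2 = +1.
(a,b)_2: α=-2, β=-6; u≡7, v≡5 (mod 8); ε(u)ε(v)=1·0, αω(v)=-2·1, βω(u)=-6·0; sum ≡ 0  ⇒  +1.
(-62985, 2261 / ℚ) ramifies at {3, 17}: a division algebra.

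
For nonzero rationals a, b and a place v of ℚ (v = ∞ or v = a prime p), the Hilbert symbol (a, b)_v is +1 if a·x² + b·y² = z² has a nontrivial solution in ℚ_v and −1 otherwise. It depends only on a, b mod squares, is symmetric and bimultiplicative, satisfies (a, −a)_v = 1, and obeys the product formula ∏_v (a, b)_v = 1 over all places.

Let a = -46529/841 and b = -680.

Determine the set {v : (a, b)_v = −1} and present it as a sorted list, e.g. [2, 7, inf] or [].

(a, b) ≡ (-161, -170) mod (ℚ^×)²; places V = {2, 5, 7, 17, 23, 29, ∞}.
(a,b)_17: α=2, u≡16; β=1, v≡11 (mod 17); (16|17)=+1, (11|17)=-1; sign (−1)^0·+1^1·-1^2 = +1.
(a,b)_2: α=0, β=3; u≡7, v≡3 (mod 8); ε(u)ε(v)=1·1, αω(v)=0·1, βω(u)=3·0; sum ≡ 1  ⇒  -1.
(a,b)_23: α=1, u≡16; β=0, v≡10 (mod 23); (16|23)=+1, (10|23)=-1; sign (−1)^0·+1^0·-1^1 = -1.
(a,b)_7: α=1, u≡3; β=0, v≡6 (mod 7); (3|7)=-1, (6|7)=-1; sign (−1)^0·-1^0·-1^1 = -1.
(a,b)_∞: sgn(-161)=−, sgn(-170)=−, so -1.
(a,b)_29: α=-2, u≡16; β=0, v≡16 (mod 29); (16|29)=+1, (16|29)=+1; sign (−1)^0·+1^0·+1^-2 = +1.
(a,b)_5: α=0, u≡1; β=1, v≡4 (mod 5); (1|5)=+1, (4|5)=+1; sign (−1)^0·+1^1·+1^0 = +1.
(-161, -170 / ℚ) ramifies at {2, 7, 23, ∞}: a division algebra.

[2, 7, 23, inf]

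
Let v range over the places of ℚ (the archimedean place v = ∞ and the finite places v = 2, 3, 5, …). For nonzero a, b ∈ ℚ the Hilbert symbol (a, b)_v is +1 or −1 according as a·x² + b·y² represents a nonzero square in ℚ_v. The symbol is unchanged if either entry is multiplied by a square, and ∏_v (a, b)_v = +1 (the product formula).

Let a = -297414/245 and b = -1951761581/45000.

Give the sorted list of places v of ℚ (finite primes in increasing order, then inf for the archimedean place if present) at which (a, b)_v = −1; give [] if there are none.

[2, 5, 7, 13, 31, inf]

Mod squares: a ≡ -165230, b ≡ -658378. Check v ∈ {∞, 2, 3, 5, 7, 11, 13, 31, 37, 41}.
v=11: a=11^0·(≡5), b=11^2·(≡4) mod 11; (5|11)=+1, (4|11)=+1; (−1)^{0·2·5}·(+1)^2·(+1)^0 = +1.
v=37: a=37^0·(≡27), b=37^1·(≡4) mod 37; (27|37)=+1, (4|37)=+1; (−1)^{0·1·18}·(+1)^1·(+1)^0 = +1.
v=13: a=13^1·(≡12), b=13^0·(≡7) mod 13; (12|13)=+1, (7|13)=-1; (−1)^{1·0·6}·(+1)^0·(-1)^1 = -1.
v=41: a=41^1·(≡38), b=41^1·(≡29) mod 41; (38|41)=-1, (29|41)=-1; (−1)^{1·1·20}·(-1)^1·(-1)^1 = +1.
v=31: a=31^1·(≡5), b=31^1·(≡1) mod 31; (5|31)=+1, (1|31)=+1; (−1)^{1·1·15}·(+1)^1·(+1)^1 = -1.
v=3: a=3^2·(≡1), b=3^-2·(≡2) mod 3; (1|3)=+1, (2|3)=-1; (−1)^{2·-2·1}·(+1)^-2·(-1)^2 = +1.
v=5: a=5^-1·(≡4), b=5^-4·(≡2) mod 5; (4|5)=+1, (2|5)=-1; (−1)^{-1·-4·2}·(+1)^-4·(-1)^-1 = -1.
v=2: v_2(a)=1, v_2(b)=-3; units ≡ 1, 3 (mod 8); ε·ε+αω+βω = 0·1+1·1+-3·0 ≡ 1  ⇒  (a,b)_2 = -1.
v=∞: -165230 < 0 and -658378 < 0  ⇒  (a,b)_∞ = -1.
v=7: a=7^-2·(≡6), b=7^3·(≡3) mod 7; (6|7)=-1, (3|7)=-1; (−1)^{-2·3·3}·(-1)^3·(-1)^-2 = -1.
(-165230, -658378 / ℚ) ramifies at {2, 5, 7, 13, 31, ∞}: a division algebra.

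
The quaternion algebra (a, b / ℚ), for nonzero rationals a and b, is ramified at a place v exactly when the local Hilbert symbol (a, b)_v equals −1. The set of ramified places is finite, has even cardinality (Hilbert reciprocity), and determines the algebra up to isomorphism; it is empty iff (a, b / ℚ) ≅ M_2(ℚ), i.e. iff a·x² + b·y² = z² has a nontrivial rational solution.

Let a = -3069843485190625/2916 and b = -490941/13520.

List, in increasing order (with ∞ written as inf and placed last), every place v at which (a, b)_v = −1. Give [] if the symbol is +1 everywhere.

(a, b) ≡ (-1105, -30305) mod (ℚ^×)²; places V = {2, 3, 5, 11, 13, 17, 19, 29, ∞}.
(a,b)_13: α=1, u≡2; β=-2, v≡2 (mod 13); (2|13)=-1, (2|13)=-1; sign (−1)^0·-1^-2·-1^1 = -1.
(a,b)_2: α=-2, β=-4; u≡7, v≡7 (mod 8); ε(u)ε(v)=1·1, αω(v)=-2·0, βω(u)=-4·0; sum ≡ 1  ⇒  -1.
(a,b)_5: α=5, u≡4; β=-1, v≡1 (mod 5); (4|5)=+1, (1|5)=+1; sign (−1)^0·+1^-1·+1^5 = +1.
(a,b)_3: α=-6, u≡2; β=4, v≡1 (mod 3); (2|3)=-1, (1|3)=+1; sign (−1)^0·-1^4·+1^-6 = +1.
(a,b)_∞: sgn(-1105)=−, sgn(-30305)=−, so -1.
(a,b)_29: α=2, u≡11; β=1, v≡6 (mod 29); (11|29)=-1, (6|29)=+1; sign (−1)^0·-1^1·+1^2 = -1.
(a,b)_17: α=1, u≡5; β=0, v≡14 (mod 17); (5|17)=-1, (14|17)=-1; sign (−1)^0·-1^0·-1^1 = -1.
(a,b)_11: α=4, u≡10; β=1, v≡7 (mod 11); (10|11)=-1, (7|11)=-1; sign (−1)^0·-1^1·-1^4 = -1.
(a,b)_19: α=2, u≡5; β=1, v≡7 (mod 19); (5|19)=+1, (7|19)=+1; sign (−1)^0·+1^1·+1^2 = +1.
|Ram(-1105, -30305)| = 6, even; anisotropic at {2, 11, 13, 17, 29, ∞}.

[2, 11, 13, 17, 29, inf]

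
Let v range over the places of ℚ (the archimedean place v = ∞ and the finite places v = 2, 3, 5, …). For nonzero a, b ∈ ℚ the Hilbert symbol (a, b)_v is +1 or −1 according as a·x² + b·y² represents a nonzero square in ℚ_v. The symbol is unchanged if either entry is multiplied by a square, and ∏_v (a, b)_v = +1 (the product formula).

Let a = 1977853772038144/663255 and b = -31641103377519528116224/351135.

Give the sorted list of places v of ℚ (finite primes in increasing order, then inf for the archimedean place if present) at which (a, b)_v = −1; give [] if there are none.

[2, 3, 5, 7, 11, 19]

(a, b) ≡ (20281170, -2310) mod (ℚ^×)²; places V = {2, 3, 5, 7, 11, 13, 17, 19, 23, ∞}.
(a,b)_7: α=3, u≡5; β=3, v≡3 (mod 7); (5|7)=-1, (3|7)=-1; sign (−1)^1·-1^3·-1^3 = -1.
(a,b)_17: α=-3, u≡8; β=-2, v≡16 (mod 17); (8|17)=+1, (16|17)=+1; sign (−1)^0·+1^-2·+1^-3 = +1.
(a,b)_5: α=-1, u≡4; β=-1, v≡3 (mod 5); (4|5)=+1, (3|5)=-1; sign (−1)^0·+1^-1·-1^-1 = -1.
(a,b)_∞: sgn(20281170)=+, sgn(-2310)=−, so +1.
(a,b)_2: α=23, β=31; u≡1, v≡5 (mod 8); ε(u)ε(v)=0·0, αω(v)=23·1, βω(u)=31·0; sum ≡ 1  ⇒  -1.
(a,b)_23: α=1, u≡13; β=2, v≡9 (mod 23); (13|23)=+1, (9|23)=+1; sign (−1)^0·+1^2·+1^1 = +1.
(a,b)_11: α=2, u≡8; β=3, v≡8 (mod 11); (8|11)=-1, (8|11)=-1; sign (−1)^0·-1^3·-1^2 = -1.
(a,b)_13: α=1, u≡10; β=2, v≡3 (mod 13); (10|13)=+1, (3|13)=+1; sign (−1)^0·+1^2·+1^1 = +1.
(a,b)_19: α=1, u≡13; β=2, v≡14 (mod 19); (13|19)=-1, (14|19)=-1; sign (−1)^0·-1^2·-1^1 = -1.
(a,b)_3: α=-3, u≡1; β=-5, v≡1 (mod 3); (1|3)=+1, (1|3)=+1; sign (−1)^1·+1^-5·+1^-3 = -1.
(20281170, -2310 / ℚ) ramifies at {2, 3, 5, 7, 11, 19}: a division algebra.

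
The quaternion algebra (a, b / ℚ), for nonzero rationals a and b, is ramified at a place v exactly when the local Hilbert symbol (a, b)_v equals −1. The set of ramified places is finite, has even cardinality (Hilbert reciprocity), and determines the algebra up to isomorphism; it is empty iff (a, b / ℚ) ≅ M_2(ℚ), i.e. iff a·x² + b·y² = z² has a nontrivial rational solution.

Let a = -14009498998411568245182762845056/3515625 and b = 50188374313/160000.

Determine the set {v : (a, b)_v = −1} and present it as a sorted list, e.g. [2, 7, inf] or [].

[31, 37]

(a, b) ≡ (-66526, 172753) mod (ℚ^×)²; places V = {2, 3, 5, 7, 11, 23, 29, 31, 37, ∞}.
(a,b)_2: α=7, β=-8; u≡1, v≡1 (mod 8); ε(u)ε(v)=0·0, αω(v)=7·0, βω(u)=-8·0; sum ≡ 0  ⇒  +1.
(a,b)_5: α=-8, u≡1; β=-4, v≡3 (mod 5); (1|5)=+1, (3|5)=-1; sign (−1)^0·+1^-4·-1^-8 = +1.
(a,b)_11: α=6, u≡8; β=2, v≡1 (mod 11); (8|11)=-1, (1|11)=+1; sign (−1)^0·-1^2·+1^6 = +1.
(a,b)_7: α=8, u≡2; β=5, v≡1 (mod 7); (2|7)=+1, (1|7)=+1; sign (−1)^0·+1^5·+1^8 = +1.
(a,b)_3: α=-2, u≡2; β=0, v≡1 (mod 3); (2|3)=-1, (1|3)=+1; sign (−1)^0·-1^0·+1^-2 = +1.
(a,b)_∞: sgn(-66526)=−, sgn(172753)=+, so +1.
(a,b)_37: α=3, u≡14; β=1, v≡26 (mod 37); (14|37)=-1, (26|37)=+1; sign (−1)^0·-1^1·+1^3 = -1.
(a,b)_31: α=1, u≡11; β=0, v≡26 (mod 31); (11|31)=-1, (26|31)=-1; sign (−1)^0·-1^0·-1^1 = -1.
(a,b)_29: α=3, u≡8; β=1, v≡19 (mod 29); (8|29)=-1, (19|29)=-1; sign (−1)^0·-1^1·-1^3 = +1.
(a,b)_23: α=4, u≡8; β=1, v≡1 (mod 23); (8|23)=+1, (1|23)=+1; sign (−1)^0·+1^1·+1^4 = +1.
Ram(-66526, 172753) = {31, 37}; no ℚ_31-point on the conic.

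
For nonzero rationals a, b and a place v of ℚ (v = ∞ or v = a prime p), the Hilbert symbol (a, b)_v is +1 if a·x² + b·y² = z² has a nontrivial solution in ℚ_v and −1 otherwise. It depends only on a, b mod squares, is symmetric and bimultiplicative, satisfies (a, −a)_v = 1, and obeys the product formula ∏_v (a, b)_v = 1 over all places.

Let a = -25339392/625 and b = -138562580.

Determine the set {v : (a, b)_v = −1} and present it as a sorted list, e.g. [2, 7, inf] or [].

[2, 5, 23, inf]

Mod squares: a ≡ -1222, b ≡ -34640645. Check v ∈ {∞, 2, 3, 5, 13, 17, 23, 29, 47}.
v=23: a=23^0·(≡19), b=23^1·(≡22) mod 23; (19|23)=-1, (22|23)=-1; (−1)^{0·1·11}·(-1)^1·(-1)^0 = -1.
v=∞: -1222 < 0 and -34640645 < 0  ⇒  (a,b)_∞ = -1.
v=5: a=5^-4·(≡3), b=5^1·(≡4) mod 5; (3|5)=-1, (4|5)=+1; (−1)^{-4·1·2}·(-1)^1·(+1)^-4 = -1.
v=47: a=47^1·(≡37), b=47^1·(≡29) mod 47; (37|47)=+1, (29|47)=-1; (−1)^{1·1·23}·(+1)^1·(-1)^1 = +1.
v=13: a=13^1·(≡10), b=13^1·(≡1) mod 13; (10|13)=+1, (1|13)=+1; (−1)^{1·1·6}·(+1)^1·(+1)^1 = +1.
v=29: a=29^0·(≡7), b=29^1·(≡20) mod 29; (7|29)=+1, (20|29)=+1; (−1)^{0·1·14}·(+1)^1·(+1)^0 = +1.
v=17: a=17^0·(≡2), b=17^1·(≡12) mod 17; (2|17)=+1, (12|17)=-1; (−1)^{0·1·8}·(+1)^1·(-1)^0 = +1.
v=3: a=3^4·(≡2), b=3^0·(≡1) mod 3; (2|3)=-1, (1|3)=+1; (−1)^{4·0·1}·(-1)^0·(+1)^4 = +1.
v=2: v_2(a)=9, v_2(b)=2; units ≡ 5, 3 (mod 8); ε·ε+αω+βω = 0·1+9·1+2·1 ≡ 1  ⇒  (a,b)_2 = -1.
Ram(-1222, -34640645) = {2, 5, 23, ∞}; no ℚ_2-point on the conic.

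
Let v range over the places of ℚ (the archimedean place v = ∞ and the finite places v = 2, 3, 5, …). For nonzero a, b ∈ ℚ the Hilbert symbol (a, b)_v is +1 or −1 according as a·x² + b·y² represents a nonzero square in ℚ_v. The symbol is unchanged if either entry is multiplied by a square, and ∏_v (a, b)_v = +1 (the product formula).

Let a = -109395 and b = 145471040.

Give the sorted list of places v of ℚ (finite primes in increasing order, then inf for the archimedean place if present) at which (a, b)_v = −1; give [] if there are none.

Mod squares: a ≡ -12155, b ≡ 65. Check v ∈ {∞, 2, 3, 5, 11, 13, 17}.
v=5: a=5^1·(≡1), b=5^1·(≡3) mod 5; (1|5)=+1, (3|5)=-1; (−1)^{1·1·2}·(+1)^1·(-1)^1 = -1.
v=∞: -12155 < 0 and 65 > 0  ⇒  (a,b)_∞ = +1.
v=3: a=3^2·(≡1), b=3^0·(≡2) mod 3; (1|3)=+1, (2|3)=-1; (−1)^{2·0·1}·(+1)^0·(-1)^2 = +1.
v=13: a=13^1·(≡9), b=13^1·(≡5) mod 13; (9|13)=+1, (5|13)=-1; (−1)^{1·1·6}·(+1)^1·(-1)^1 = -1.
v=17: a=17^1·(≡8), b=17^2·(≡7) mod 17; (8|17)=+1, (7|17)=-1; (−1)^{1·2·8}·(+1)^2·(-1)^1 = -1.
v=11: a=11^1·(≡10), b=11^2·(≡6) mod 11; (10|11)=-1, (6|11)=-1; (−1)^{1·2·5}·(-1)^2·(-1)^1 = -1.
v=2: v_2(a)=0, v_2(b)=6; units ≡ 5, 1 (mod 8); ε·ε+αω+βω = 0·0+0·0+6·1 ≡ 0  ⇒  (a,b)_2 = +1.
Ram(-12155, 65) = {5, 11, 13, 17}; no ℚ_5-point on the conic.

[5, 11, 13, 17]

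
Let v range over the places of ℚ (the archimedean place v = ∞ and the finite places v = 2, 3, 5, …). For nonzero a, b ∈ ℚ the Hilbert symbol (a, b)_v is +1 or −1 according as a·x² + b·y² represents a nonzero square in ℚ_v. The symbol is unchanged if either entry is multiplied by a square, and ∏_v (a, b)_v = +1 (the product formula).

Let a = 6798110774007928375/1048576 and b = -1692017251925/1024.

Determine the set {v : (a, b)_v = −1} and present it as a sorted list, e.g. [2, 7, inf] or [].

(a, b) ≡ (421135, -2717) mod (ℚ^×)²; places V = {2, 5, 7, 11, 13, 19, 23, 31, ∞}.
(a,b)_11: α=1, u≡4; β=1, v≡8 (mod 11); (4|11)=+1, (8|11)=-1; sign (−1)^1·+1^1·-1^1 = +1.
(a,b)_23: α=4, u≡17; β=2, v≡19 (mod 23); (17|23)=-1, (19|23)=-1; sign (−1)^0·-1^2·-1^4 = +1.
(a,b)_19: α=1, u≡6; β=1, v≡16 (mod 19); (6|19)=+1, (16|19)=+1; sign (−1)^1·+1^1·+1^1 = -1.
(a,b)_2: α=-20, β=-10; u≡7, v≡3 (mod 8); ε(u)ε(v)=1·1, αω(v)=-20·1, βω(u)=-10·0; sum ≡ 1  ⇒  -1.
(a,b)_31: α=3, u≡4; β=2, v≡11 (mod 31); (4|31)=+1, (11|31)=-1; sign (−1)^0·+1^2·-1^3 = -1.
(a,b)_13: α=1, u≡10; β=1, v≡4 (mod 13); (10|13)=+1, (4|13)=+1; sign (−1)^0·+1^1·+1^1 = +1.
(a,b)_∞: sgn(421135)=+, sgn(-2717)=−, so +1.
(a,b)_7: α=4, u≡4; β=2, v≡5 (mod 7); (4|7)=+1, (5|7)=-1; sign (−1)^0·+1^2·-1^4 = +1.
(a,b)_5: α=3, u≡2; β=2, v≡2 (mod 5); (2|5)=-1, (2|5)=-1; sign (−1)^0·-1^2·-1^3 = -1.
(421135, -2717 / ℚ) ramifies at {2, 5, 19, 31}: a division algebra.

[2, 5, 19, 31]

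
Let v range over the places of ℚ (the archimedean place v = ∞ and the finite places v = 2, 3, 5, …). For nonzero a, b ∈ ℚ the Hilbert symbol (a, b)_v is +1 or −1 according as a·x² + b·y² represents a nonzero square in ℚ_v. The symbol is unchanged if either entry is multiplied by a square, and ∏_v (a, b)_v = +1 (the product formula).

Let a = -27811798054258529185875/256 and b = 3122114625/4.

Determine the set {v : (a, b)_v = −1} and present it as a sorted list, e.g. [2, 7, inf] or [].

[29, 31]

(a, b) ≡ (-346115, 31465) mod (ℚ^×)²; places V = {2, 3, 5, 7, 11, 13, 29, 31, ∞}.
(a,b)_31: α=3, u≡6; β=1, v≡12 (mod 31); (6|31)=-1, (12|31)=-1; sign (−1)^1·-1^1·-1^3 = -1.
(a,b)_13: α=2, u≡1; β=0, v≡8 (mod 13); (1|13)=+1, (8|13)=-1; sign (−1)^0·+1^0·-1^2 = +1.
(a,b)_∞: sgn(-346115)=−, sgn(31465)=+, so +1.
(a,b)_7: α=5, u≡6; β=3, v≡4 (mod 7); (6|7)=-1, (4|7)=+1; sign (−1)^1·-1^3·+1^5 = +1.
(a,b)_2: α=-8, β=-2; u≡5, v≡1 (mod 8); ε(u)ε(v)=0·0, αω(v)=-8·0, βω(u)=-2·1; sum ≡ 0  ⇒  +1.
(a,b)_3: α=4, u≡1; β=4, v≡1 (mod 3); (1|3)=+1, (1|3)=+1; sign (−1)^0·+1^4·+1^4 = +1.
(a,b)_29: α=3, u≡28; β=1, v≡19 (mod 29); (28|29)=+1, (19|29)=-1; sign (−1)^0·+1^1·-1^3 = -1.
(a,b)_11: α=3, u≡7; β=0, v≡9 (mod 11); (7|11)=-1, (9|11)=+1; sign (−1)^0·-1^0·+1^3 = +1.
(a,b)_5: α=3, u≡3; β=3, v≡3 (mod 5); (3|5)=-1, (3|5)=-1; sign (−1)^0·-1^3·-1^3 = +1.
|Ram(-346115, 31465)| = 2, even; anisotropic at {29, 31}.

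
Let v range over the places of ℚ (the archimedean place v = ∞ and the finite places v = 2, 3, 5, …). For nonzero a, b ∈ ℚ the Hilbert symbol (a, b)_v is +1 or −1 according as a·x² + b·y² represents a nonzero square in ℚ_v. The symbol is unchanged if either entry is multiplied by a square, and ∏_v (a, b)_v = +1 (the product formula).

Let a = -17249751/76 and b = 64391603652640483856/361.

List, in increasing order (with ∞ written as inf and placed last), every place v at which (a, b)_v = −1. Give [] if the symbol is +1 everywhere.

(a, b) ≡ (-43301, 2789969) mod (ℚ^×)²; places V = {2, 3, 7, 13, 17, 19, 23, 29, 31, 43, 53, ∞}.
(a,b)_2: α=-2, β=4; u≡3, v≡1 (mod 8); ε(u)ε(v)=1·0, αω(v)=-2·0, βω(u)=4·1; sum ≡ 0  ⇒  +1.
(a,b)_∞: sgn(-43301)=−, sgn(2789969)=+, so +1.
(a,b)_17: α=0, u≡8; β=2, v≡11 (mod 17); (8|17)=+1, (11|17)=-1; sign (−1)^0·+1^2·-1^0 = +1.
(a,b)_31: α=0, u≡12; β=3, v≡12 (mod 31); (12|31)=-1, (12|31)=-1; sign (−1)^0·-1^3·-1^0 = -1.
(a,b)_29: α=2, u≡6; β=0, v≡20 (mod 29); (6|29)=+1, (20|29)=+1; sign (−1)^0·+1^0·+1^2 = +1.
(a,b)_23: α=0, u≡6; β=1, v≡16 (mod 23); (6|23)=+1, (16|23)=+1; sign (−1)^0·+1^1·+1^0 = +1.
(a,b)_13: α=0, u≡6; β=1, v≡3 (mod 13); (6|13)=-1, (3|13)=+1; sign (−1)^0·-1^1·+1^0 = -1.
(a,b)_19: α=-1, u≡16; β=-2, v≡9 (mod 19); (16|19)=+1, (9|19)=+1; sign (−1)^0·+1^-2·+1^-1 = +1.
(a,b)_7: α=0, u≡1; β=1, v≡4 (mod 7); (1|7)=+1, (4|7)=+1; sign (−1)^0·+1^1·+1^0 = +1.
(a,b)_3: α=2, u≡1; β=0, v≡2 (mod 3); (1|3)=+1, (2|3)=-1; sign (−1)^0·+1^0·-1^2 = +1.
(a,b)_53: α=1, u≡21; β=2, v≡36 (mod 53); (21|53)=-1, (36|53)=+1; sign (−1)^0·-1^2·+1^1 = +1.
(a,b)_43: α=1, u≡1; β=3, v≡22 (mod 43); (1|43)=+1, (22|43)=-1; sign (−1)^1·+1^3·-1^1 = +1.
(-43301, 2789969 / ℚ) ramifies at {13, 31}: a division algebra.

[13, 31]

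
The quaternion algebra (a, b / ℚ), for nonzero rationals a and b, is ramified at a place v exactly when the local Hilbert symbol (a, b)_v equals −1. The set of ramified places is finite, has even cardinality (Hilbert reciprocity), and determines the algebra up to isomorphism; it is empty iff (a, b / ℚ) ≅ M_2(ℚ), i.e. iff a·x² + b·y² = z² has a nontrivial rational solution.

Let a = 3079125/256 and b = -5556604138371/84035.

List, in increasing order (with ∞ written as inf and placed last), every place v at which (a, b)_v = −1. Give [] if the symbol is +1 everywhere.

(a, b) ≡ (13685, -10465) mod (ℚ^×)²; places V = {2, 3, 5, 7, 11, 13, 17, 23, ∞}.
(a,b)_17: α=1, u≡7; β=2, v≡14 (mod 17); (7|17)=-1, (14|17)=-1; sign (−1)^0·-1^2·-1^1 = -1.
(a,b)_7: α=1, u≡4; β=-5, v≡3 (mod 7); (4|7)=+1, (3|7)=-1; sign (−1)^1·+1^-5·-1^1 = +1.
(a,b)_13: α=0, u≡4; β=1, v≡12 (mod 13); (4|13)=+1, (12|13)=+1; sign (−1)^0·+1^1·+1^0 = +1.
(a,b)_2: α=-8, β=0; u≡5, v≡7 (mod 8); ε(u)ε(v)=0·1, αω(v)=-8·0, βω(u)=0·1; sum ≡ 0  ⇒  +1.
(a,b)_23: α=1, u≡5; β=1, v≡14 (mod 23); (5|23)=-1, (14|23)=-1; sign (−1)^1·-1^1·-1^1 = -1.
(a,b)_∞: sgn(13685)=+, sgn(-10465)=−, so +1.
(a,b)_5: α=3, u≡3; β=-1, v≡2 (mod 5); (3|5)=-1, (2|5)=-1; sign (−1)^0·-1^-1·-1^3 = +1.
(a,b)_3: α=2, u≡2; β=12, v≡2 (mod 3); (2|3)=-1, (2|3)=-1; sign (−1)^0·-1^12·-1^2 = +1.
(a,b)_11: α=0, u≡9; β=2, v≡2 (mod 11); (9|11)=+1, (2|11)=-1; sign (−1)^0·+1^2·-1^0 = +1.
Ram(13685, -10465) = {17, 23}; no ℚ_17-point on the conic.

[17, 23]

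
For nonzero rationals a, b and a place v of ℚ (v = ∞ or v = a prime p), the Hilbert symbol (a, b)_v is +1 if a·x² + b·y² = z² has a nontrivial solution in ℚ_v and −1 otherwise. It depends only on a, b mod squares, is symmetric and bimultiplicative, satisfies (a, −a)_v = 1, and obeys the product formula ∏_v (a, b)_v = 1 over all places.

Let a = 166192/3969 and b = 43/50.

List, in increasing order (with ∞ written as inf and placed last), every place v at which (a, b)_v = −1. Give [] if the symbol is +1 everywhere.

Mod squares: a ≡ 10387, b ≡ 86. Check v ∈ {∞, 2, 3, 5, 7, 13, 17, 43, 47}.
v=2: v_2(a)=4, v_2(b)=-1; units ≡ 3, 3 (mod 8); ε·ε+αω+βω = 1·1+4·1+-1·1 ≡ 0  ⇒  (a,b)_2 = +1.
v=47: a=47^1·(≡5), b=47^0·(≡30) mod 47; (5|47)=-1, (30|47)=-1; (−1)^{1·0·23}·(-1)^0·(-1)^1 = -1.
v=17: a=17^1·(≡15), b=17^0·(≡8) mod 17; (15|17)=+1, (8|17)=+1; (−1)^{1·0·8}·(+1)^0·(+1)^1 = +1.
v=5: a=5^0·(≡3), b=5^-2·(≡4) mod 5; (3|5)=-1, (4|5)=+1; (−1)^{0·-2·2}·(-1)^-2·(+1)^0 = +1.
v=43: a=43^0·(≡13), b=43^1·(≡37) mod 43; (13|43)=+1, (37|43)=-1; (−1)^{0·1·21}·(+1)^1·(-1)^0 = +1.
v=∞: 10387 > 0 and 86 > 0  ⇒  (a,b)_∞ = +1.
v=7: a=7^-2·(≡3), b=7^0·(≡1) mod 7; (3|7)=-1, (1|7)=+1; (−1)^{-2·0·3}·(-1)^0·(+1)^-2 = +1.
v=13: a=13^1·(≡11), b=13^0·(≡11) mod 13; (11|13)=-1, (11|13)=-1; (−1)^{1·0·6}·(-1)^0·(-1)^1 = -1.
v=3: a=3^-4·(≡1), b=3^0·(≡2) mod 3; (1|3)=+1, (2|3)=-1; (−1)^{-4·0·1}·(+1)^0·(-1)^-4 = +1.
Ram(10387, 86) = {13, 47}; no ℚ_13-point on the conic.

[13, 47]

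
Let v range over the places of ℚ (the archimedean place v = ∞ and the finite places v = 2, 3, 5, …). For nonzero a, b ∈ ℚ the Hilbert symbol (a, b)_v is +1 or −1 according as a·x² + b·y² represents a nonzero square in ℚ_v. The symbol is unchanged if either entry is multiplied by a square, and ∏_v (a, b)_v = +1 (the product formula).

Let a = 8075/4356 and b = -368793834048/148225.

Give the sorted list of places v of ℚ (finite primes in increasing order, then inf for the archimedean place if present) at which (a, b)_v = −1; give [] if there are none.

Mod squares: a ≡ 323, b ≡ -17. Check v ∈ {∞, 2, 3, 5, 7, 11, 17, 19}.
v=3: a=3^-2·(≡2), b=3^2·(≡1) mod 3; (2|3)=-1, (1|3)=+1; (−1)^{-2·2·1}·(-1)^2·(+1)^-2 = +1.
v=7: a=7^0·(≡2), b=7^-2·(≡4) mod 7; (2|7)=+1, (4|7)=+1; (−1)^{0·-2·3}·(+1)^-2·(+1)^0 = +1.
v=5: a=5^2·(≡3), b=5^-2·(≡3) mod 5; (3|5)=-1, (3|5)=-1; (−1)^{2·-2·2}·(-1)^-2·(-1)^2 = +1.
v=2: v_2(a)=-2, v_2(b)=6; units ≡ 3, 7 (mod 8); ε·ε+αω+βω = 1·1+-2·0+6·1 ≡ 1  ⇒  (a,b)_2 = -1.
v=11: a=11^-2·(≡4), b=11^-2·(≡5) mod 11; (4|11)=+1, (5|11)=+1; (−1)^{-2·-2·5}·(+1)^-2·(+1)^-2 = +1.
v=∞: 323 > 0 and -17 < 0  ⇒  (a,b)_∞ = +1.
v=19: a=19^1·(≡9), b=19^4·(≡8) mod 19; (9|19)=+1, (8|19)=-1; (−1)^{1·4·9}·(+1)^4·(-1)^1 = -1.
v=17: a=17^1·(≡4), b=17^3·(≡16) mod 17; (4|17)=+1, (16|17)=+1; (−1)^{1·3·8}·(+1)^3·(+1)^1 = +1.
|Ram(323, -17)| = 2, even; anisotropic at {2, 19}.

[2, 19]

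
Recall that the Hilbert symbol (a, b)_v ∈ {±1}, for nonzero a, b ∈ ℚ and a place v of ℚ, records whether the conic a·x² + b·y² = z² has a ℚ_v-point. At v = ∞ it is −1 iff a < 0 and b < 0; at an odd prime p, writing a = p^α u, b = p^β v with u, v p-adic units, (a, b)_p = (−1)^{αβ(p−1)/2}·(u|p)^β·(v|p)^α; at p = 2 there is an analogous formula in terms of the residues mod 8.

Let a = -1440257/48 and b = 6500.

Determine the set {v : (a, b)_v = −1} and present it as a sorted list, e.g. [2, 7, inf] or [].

Mod squares: a ≡ -88179, b ≡ 65. Check v ∈ {∞, 2, 3, 5, 7, 13, 17, 19}.
v=13: a=13^1·(≡4), b=13^1·(≡6) mod 13; (4|13)=+1, (6|13)=-1; (−1)^{1·1·6}·(+1)^1·(-1)^1 = -1.
v=17: a=17^1·(≡9), b=17^0·(≡6) mod 17; (9|17)=+1, (6|17)=-1; (−1)^{1·0·8}·(+1)^0·(-1)^1 = -1.
v=7: a=7^3·(≡6), b=7^0·(≡4) mod 7; (6|7)=-1, (4|7)=+1; (−1)^{3·0·3}·(-1)^0·(+1)^3 = +1.
v=19: a=19^1·(≡14), b=19^0·(≡2) mod 19; (14|19)=-1, (2|19)=-1; (−1)^{1·0·9}·(-1)^0·(-1)^1 = -1.
v=∞: -88179 < 0 and 65 > 0  ⇒  (a,b)_∞ = +1.
v=2: v_2(a)=-4, v_2(b)=2; units ≡ 5, 1 (mod 8); ε·ε+αω+βω = 0·0+-4·0+2·1 ≡ 0  ⇒  (a,b)_2 = +1.
v=3: a=3^-1·(≡1), b=3^0·(≡2) mod 3; (1|3)=+1, (2|3)=-1; (−1)^{-1·0·1}·(+1)^0·(-1)^-1 = -1.
v=5: a=5^0·(≡1), b=5^3·(≡2) mod 5; (1|5)=+1, (2|5)=-1; (−1)^{0·3·2}·(+1)^3·(-1)^0 = +1.
(-88179, 65 / ℚ) ramifies at {3, 13, 17, 19}: a division algebra.

[3, 13, 17, 19]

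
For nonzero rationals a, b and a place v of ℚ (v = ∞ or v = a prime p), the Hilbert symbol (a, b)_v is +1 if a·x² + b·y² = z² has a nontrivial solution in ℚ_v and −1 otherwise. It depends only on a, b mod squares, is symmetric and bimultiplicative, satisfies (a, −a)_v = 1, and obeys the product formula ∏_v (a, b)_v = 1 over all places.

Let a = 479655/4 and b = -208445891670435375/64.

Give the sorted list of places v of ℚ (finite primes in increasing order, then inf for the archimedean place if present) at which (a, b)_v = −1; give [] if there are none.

Mod squares: a ≡ 53295, b ≡ -3135. Check v ∈ {∞, 2, 3, 5, 11, 17, 19}.
v=19: a=19^1·(≡8), b=19^3·(≡4) mod 19; (8|19)=-1, (4|19)=+1; (−1)^{1·3·9}·(-1)^3·(+1)^1 = +1.
v=2: v_2(a)=-2, v_2(b)=-6; units ≡ 7, 1 (mod 8); ε·ε+αω+βω = 1·0+-2·0+-6·0 ≡ 0  ⇒  (a,b)_2 = +1.
v=3: a=3^3·(≡2), b=3^7·(≡2) mod 3; (2|3)=-1, (2|3)=-1; (−1)^{3·7·1}·(-1)^7·(-1)^3 = -1.
v=17: a=17^1·(≡3), b=17^4·(≡14) mod 17; (3|17)=-1, (14|17)=-1; (−1)^{1·4·8}·(-1)^4·(-1)^1 = -1.
v=∞: 53295 > 0 and -3135 < 0  ⇒  (a,b)_∞ = +1.
v=11: a=11^1·(≡3), b=11^3·(≡4) mod 11; (3|11)=+1, (4|11)=+1; (−1)^{1·3·5}·(+1)^3·(+1)^1 = -1.
v=5: a=5^1·(≡4), b=5^3·(≡3) mod 5; (4|5)=+1, (3|5)=-1; (−1)^{1·3·2}·(+1)^3·(-1)^1 = -1.
|Ram(53295, -3135)| = 4, even; anisotropic at {3, 5, 11, 17}.

[3, 5, 11, 17]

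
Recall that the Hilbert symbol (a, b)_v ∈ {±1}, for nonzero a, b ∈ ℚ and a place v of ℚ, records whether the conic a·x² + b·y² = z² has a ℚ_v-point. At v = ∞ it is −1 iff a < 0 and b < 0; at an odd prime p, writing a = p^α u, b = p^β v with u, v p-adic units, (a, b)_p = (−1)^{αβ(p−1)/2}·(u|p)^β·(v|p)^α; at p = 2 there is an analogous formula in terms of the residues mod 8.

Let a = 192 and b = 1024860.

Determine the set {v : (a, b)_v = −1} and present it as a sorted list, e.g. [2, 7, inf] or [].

Mod squares: a ≡ 3, b ≡ 256215. Check v ∈ {∞, 2, 3, 5, 19, 29, 31}.
v=19: a=19^0·(≡2), b=19^1·(≡18) mod 19; (2|19)=-1, (18|19)=-1; (−1)^{0·1·9}·(-1)^1·(-1)^0 = -1.
v=5: a=5^0·(≡2), b=5^1·(≡2) mod 5; (2|5)=-1, (2|5)=-1; (−1)^{0·1·2}·(-1)^1·(-1)^0 = -1.
v=31: a=31^0·(≡6), b=31^1·(≡14) mod 31; (6|31)=-1, (14|31)=+1; (−1)^{0·1·15}·(-1)^1·(+1)^0 = -1.
v=2: v_2(a)=6, v_2(b)=2; units ≡ 3, 7 (mod 8); ε·ε+αω+βω = 1·1+6·0+2·1 ≡ 1  ⇒  (a,b)_2 = -1.
v=∞: 3 > 0 and 256215 > 0  ⇒  (a,b)_∞ = +1.
v=29: a=29^0·(≡18), b=29^1·(≡18) mod 29; (18|29)=-1, (18|29)=-1; (−1)^{0·1·14}·(-1)^1·(-1)^0 = -1.
v=3: a=3^1·(≡1), b=3^1·(≡1) mod 3; (1|3)=+1, (1|3)=+1; (−1)^{1·1·1}·(+1)^1·(+1)^1 = -1.
Ram(3, 256215) = {2, 3, 5, 19, 29, 31}; no ℚ_2-point on the conic.

[2, 3, 5, 19, 29, 31]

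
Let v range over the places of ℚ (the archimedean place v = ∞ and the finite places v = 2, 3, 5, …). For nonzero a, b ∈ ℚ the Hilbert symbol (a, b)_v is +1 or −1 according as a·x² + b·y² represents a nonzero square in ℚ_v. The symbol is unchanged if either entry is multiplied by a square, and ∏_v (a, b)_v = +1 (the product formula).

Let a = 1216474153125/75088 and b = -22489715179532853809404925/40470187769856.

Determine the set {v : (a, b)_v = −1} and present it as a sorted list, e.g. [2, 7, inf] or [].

[3, 5, 11, 13]

(a, b) ≡ (36465, -2002) mod (ℚ^×)²; places V = {2, 3, 5, 7, 11, 13, 17, 19, ∞}.
(a,b)_5: α=5, u≡3; β=2, v≡3 (mod 5); (3|5)=-1, (3|5)=-1; sign (−1)^0·-1^2·-1^5 = -1.
(a,b)_∞: sgn(36465)=+, sgn(-2002)=−, so +1.
(a,b)_17: α=3, u≡5; β=8, v≡9 (mod 17); (5|17)=-1, (9|17)=+1; sign (−1)^0·-1^8·+1^3 = +1.
(a,b)_2: α=-4, β=-15; u≡1, v≡7 (mod 8); ε(u)ε(v)=0·1, αω(v)=-4·0, βω(u)=-15·0; sum ≡ 0  ⇒  +1.
(a,b)_7: α=4, u≡1; β=13, v≡4 (mod 7); (1|7)=+1, (4|7)=+1; sign (−1)^0·+1^13·+1^4 = +1.
(a,b)_11: α=1, u≡4; β=3, v≡1 (mod 11); (4|11)=+1, (1|11)=+1; sign (−1)^1·+1^3·+1^1 = -1.
(a,b)_13: α=-1, u≡9; β=-1, v≡2 (mod 13); (9|13)=+1, (2|13)=-1; sign (−1)^0·+1^-1·-1^-1 = -1.
(a,b)_19: α=-2, u≡7; β=-4, v≡15 (mod 19); (7|19)=+1, (15|19)=-1; sign (−1)^0·+1^-4·-1^-2 = +1.
(a,b)_3: α=1, u≡2; β=-6, v≡2 (mod 3); (2|3)=-1, (2|3)=-1; sign (−1)^0·-1^-6·-1^1 = -1.
(36465, -2002 / ℚ) ramifies at {3, 5, 11, 13}: a division algebra.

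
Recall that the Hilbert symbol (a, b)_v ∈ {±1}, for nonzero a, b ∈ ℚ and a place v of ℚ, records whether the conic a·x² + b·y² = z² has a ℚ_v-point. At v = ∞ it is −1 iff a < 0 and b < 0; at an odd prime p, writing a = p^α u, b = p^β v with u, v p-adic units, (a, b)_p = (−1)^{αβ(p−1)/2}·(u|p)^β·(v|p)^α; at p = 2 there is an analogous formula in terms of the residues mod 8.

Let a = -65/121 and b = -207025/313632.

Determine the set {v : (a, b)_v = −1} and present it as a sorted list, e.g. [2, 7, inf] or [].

[2, 5, 13, inf]

Mod squares: a ≡ -65, b ≡ -2. Check v ∈ {∞, 2, 3, 5, 7, 11, 13}.
v=13: a=13^1·(≡2), b=13^2·(≡7) mod 13; (2|13)=-1, (7|13)=-1; (−1)^{1·2·6}·(-1)^2·(-1)^1 = -1.
v=5: a=5^1·(≡2), b=5^2·(≡2) mod 5; (2|5)=-1, (2|5)=-1; (−1)^{1·2·2}·(-1)^2·(-1)^1 = -1.
v=7: a=7^0·(≡6), b=7^2·(≡6) mod 7; (6|7)=-1, (6|7)=-1; (−1)^{0·2·3}·(-1)^2·(-1)^0 = +1.
v=3: a=3^0·(≡1), b=3^-4·(≡1) mod 3; (1|3)=+1, (1|3)=+1; (−1)^{0·-4·1}·(+1)^-4·(+1)^0 = +1.
v=∞: -65 < 0 and -2 < 0  ⇒  (a,b)_∞ = -1.
v=11: a=11^-2·(≡1), b=11^-2·(≡4) mod 11; (1|11)=+1, (4|11)=+1; (−1)^{-2·-2·5}·(+1)^-2·(+1)^-2 = +1.
v=2: v_2(a)=0, v_2(b)=-5; units ≡ 7, 7 (mod 8); ε·ε+αω+βω = 1·1+0·0+-5·0 ≡ 1  ⇒  (a,b)_2 = -1.
(-65, -2 / ℚ) ramifies at {2, 5, 13, ∞}: a division algebra.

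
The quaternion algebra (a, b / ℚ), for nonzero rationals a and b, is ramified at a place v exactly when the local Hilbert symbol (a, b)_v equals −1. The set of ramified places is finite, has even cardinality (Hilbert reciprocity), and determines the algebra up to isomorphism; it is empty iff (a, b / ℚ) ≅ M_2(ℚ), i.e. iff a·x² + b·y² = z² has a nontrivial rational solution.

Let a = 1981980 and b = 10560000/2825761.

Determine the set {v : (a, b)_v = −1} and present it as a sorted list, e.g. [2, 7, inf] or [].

(a, b) ≡ (455, 66) mod (ℚ^×)²; places V = {2, 3, 5, 7, 11, 13, 41, ∞}.
(a,b)_7: α=1, u≡4; β=0, v≡3 (mod 7); (4|7)=+1, (3|7)=-1; sign (−1)^0·+1^0·-1^1 = -1.
(a,b)_3: α=2, u≡2; β=1, v≡1 (mod 3); (2|3)=-1, (1|3)=+1; sign (−1)^0·-1^1·+1^2 = -1.
(a,b)_2: α=2, β=9; u≡7, v≡1 (mod 8); ε(u)ε(v)=1·0, αω(v)=2·0, βω(u)=9·0; sum ≡ 0  ⇒  +1.
(a,b)_5: α=1, u≡1; β=4, v≡1 (mod 5); (1|5)=+1, (1|5)=+1; sign (−1)^0·+1^4·+1^1 = +1.
(a,b)_13: α=1, u≡9; β=0, v≡3 (mod 13); (9|13)=+1, (3|13)=+1; sign (−1)^0·+1^0·+1^1 = +1.
(a,b)_11: α=2, u≡1; β=1, v≡2 (mod 11); (1|11)=+1, (2|11)=-1; sign (−1)^0·+1^1·-1^2 = +1.
(a,b)_∞: sgn(455)=+, sgn(66)=+, so +1.
(a,b)_41: α=0, u≡40; β=-4, v≡40 (mod 41); (40|41)=+1, (40|41)=+1; sign (−1)^0·+1^-4·+1^0 = +1.
Ram(455, 66) = {3, 7}; no ℚ_3-point on the conic.

[3, 7]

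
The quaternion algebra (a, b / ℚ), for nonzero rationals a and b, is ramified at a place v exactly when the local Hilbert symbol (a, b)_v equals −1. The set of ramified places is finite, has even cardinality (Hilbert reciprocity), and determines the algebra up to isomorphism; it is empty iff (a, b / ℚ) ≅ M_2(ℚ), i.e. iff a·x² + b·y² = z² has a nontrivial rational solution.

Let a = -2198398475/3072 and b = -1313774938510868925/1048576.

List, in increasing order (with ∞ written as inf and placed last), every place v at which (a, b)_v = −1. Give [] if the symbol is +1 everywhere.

[2, 3, 7, inf]

Mod squares: a ≡ -31857, b ≡ -37. Check v ∈ {∞, 2, 3, 5, 7, 13, 37, 41}.
v=37: a=37^1·(≡16), b=37^3·(≡33) mod 37; (16|37)=+1, (33|37)=+1; (−1)^{1·3·18}·(+1)^3·(+1)^1 = +1.
v=41: a=41^1·(≡1), b=41^2·(≡9) mod 41; (1|41)=+1, (9|41)=+1; (−1)^{1·2·20}·(+1)^2·(+1)^1 = +1.
v=2: v_2(a)=-10, v_2(b)=-20; units ≡ 7, 3 (mod 8); ε·ε+αω+βω = 1·1+-10·1+-20·0 ≡ 1  ⇒  (a,b)_2 = -1.
v=5: a=5^2·(≡3), b=5^2·(≡3) mod 5; (3|5)=-1, (3|5)=-1; (−1)^{2·2·2}·(-1)^2·(-1)^2 = +1.
v=7: a=7^3·(≡6), b=7^4·(≡5) mod 7; (6|7)=-1, (5|7)=-1; (−1)^{3·4·3}·(-1)^4·(-1)^3 = -1.
v=∞: -31857 < 0 and -37 < 0  ⇒  (a,b)_∞ = -1.
v=13: a=13^2·(≡8), b=13^4·(≡11) mod 13; (8|13)=-1, (11|13)=-1; (−1)^{2·4·6}·(-1)^4·(-1)^2 = +1.
v=3: a=3^-1·(≡1), b=3^2·(≡2) mod 3; (1|3)=+1, (2|3)=-1; (−1)^{-1·2·1}·(+1)^2·(-1)^-1 = -1.
(-31857, -37 / ℚ) ramifies at {2, 3, 7, ∞}: a division algebra.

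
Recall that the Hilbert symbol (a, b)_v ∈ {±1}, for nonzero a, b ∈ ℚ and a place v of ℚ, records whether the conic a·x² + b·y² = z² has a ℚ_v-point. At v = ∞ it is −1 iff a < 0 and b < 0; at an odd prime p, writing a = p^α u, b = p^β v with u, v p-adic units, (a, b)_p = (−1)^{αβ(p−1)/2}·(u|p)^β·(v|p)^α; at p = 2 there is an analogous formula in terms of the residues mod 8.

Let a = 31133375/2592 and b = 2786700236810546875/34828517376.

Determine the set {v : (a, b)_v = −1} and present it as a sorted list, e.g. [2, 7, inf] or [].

Mod squares: a ≡ 50830, b ≡ 115. Check v ∈ {∞, 2, 3, 5, 7, 13, 17, 23}.
v=2: v_2(a)=-5, v_2(b)=-16; units ≡ 7, 3 (mod 8); ε·ε+αω+βω = 1·1+-5·1+-16·0 ≡ 0  ⇒  (a,b)_2 = +1.
v=23: a=23^1·(≡9), b=23^3·(≡21) mod 23; (9|23)=+1, (21|23)=-1; (−1)^{1·3·11}·(+1)^3·(-1)^1 = +1.
v=∞: 50830 > 0 and 115 > 0  ⇒  (a,b)_∞ = +1.
v=3: a=3^-4·(≡1), b=3^-12·(≡1) mod 3; (1|3)=+1, (1|3)=+1; (−1)^{-4·-12·1}·(+1)^-12·(+1)^-4 = +1.
v=17: a=17^1·(≡2), b=17^2·(≡9) mod 17; (2|17)=+1, (9|17)=+1; (−1)^{1·2·8}·(+1)^2·(+1)^1 = +1.
v=5: a=5^3·(≡1), b=5^9·(≡2) mod 5; (1|5)=+1, (2|5)=-1; (−1)^{3·9·2}·(+1)^9·(-1)^3 = -1.
v=13: a=13^1·(≡3), b=13^2·(≡7) mod 13; (3|13)=+1, (7|13)=-1; (−1)^{1·2·6}·(+1)^2·(-1)^1 = -1.
v=7: a=7^2·(≡3), b=7^4·(≡6) mod 7; (3|7)=-1, (6|7)=-1; (−1)^{2·4·3}·(-1)^4·(-1)^2 = +1.
(50830, 115 / ℚ) ramifies at {5, 13}: a division algebra.

[5, 13]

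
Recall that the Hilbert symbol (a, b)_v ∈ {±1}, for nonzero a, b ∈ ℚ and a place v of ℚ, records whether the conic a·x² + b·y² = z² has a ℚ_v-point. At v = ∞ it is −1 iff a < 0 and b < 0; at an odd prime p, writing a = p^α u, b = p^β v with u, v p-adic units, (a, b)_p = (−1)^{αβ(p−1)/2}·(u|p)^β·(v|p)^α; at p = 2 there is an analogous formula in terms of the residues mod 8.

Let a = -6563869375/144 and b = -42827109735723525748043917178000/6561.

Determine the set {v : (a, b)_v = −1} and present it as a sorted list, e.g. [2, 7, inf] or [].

Mod squares: a ≡ -10502191, b ≡ -4338870305. Check v ∈ {∞, 2, 3, 5, 7, 11, 17, 19, 23, 37, 41, 43}.
v=7: a=7^1·(≡2), b=7^3·(≡6) mod 7; (2|7)=+1, (6|7)=-1; (−1)^{1·3·3}·(+1)^3·(-1)^1 = +1.
v=41: a=41^1·(≡12), b=41^3·(≡2) mod 41; (12|41)=-1, (2|41)=+1; (−1)^{1·3·20}·(-1)^3·(+1)^1 = -1.
v=11: a=11^0·(≡3), b=11^3·(≡10) mod 11; (3|11)=+1, (10|11)=-1; (−1)^{0·3·5}·(+1)^3·(-1)^0 = +1.
v=3: a=3^-2·(≡2), b=3^-8·(≡1) mod 3; (2|3)=-1, (1|3)=+1; (−1)^{-2·-8·1}·(-1)^-8·(+1)^-2 = +1.
v=43: a=43^1·(≡39), b=43^4·(≡33) mod 43; (39|43)=-1, (33|43)=-1; (−1)^{1·4·21}·(-1)^4·(-1)^1 = -1.
v=19: a=19^0·(≡10), b=19^1·(≡3) mod 19; (10|19)=-1, (3|19)=-1; (−1)^{0·1·9}·(-1)^1·(-1)^0 = -1.
v=23: a=23^1·(≡9), b=23^3·(≡11) mod 23; (9|23)=+1, (11|23)=-1; (−1)^{1·3·11}·(+1)^3·(-1)^1 = +1.
v=∞: -10502191 < 0 and -4338870305 < 0  ⇒  (a,b)_∞ = -1.
v=2: v_2(a)=-4, v_2(b)=4; units ≡ 1, 7 (mod 8); ε·ε+αω+βω = 0·1+-4·0+4·0 ≡ 0  ⇒  (a,b)_2 = +1.
v=17: a=17^0·(≡8), b=17^1·(≡13) mod 17; (8|17)=+1, (13|17)=+1; (−1)^{0·1·8}·(+1)^1·(+1)^0 = +1.
v=37: a=37^1·(≡21), b=37^3·(≡36) mod 37; (21|37)=+1, (36|37)=+1; (−1)^{1·3·18}·(+1)^3·(+1)^1 = +1.
v=5: a=5^4·(≡1), b=5^3·(≡1) mod 5; (1|5)=+1, (1|5)=+1; (−1)^{4·3·2}·(+1)^3·(+1)^4 = +1.
(-10502191, -4338870305 / ℚ) ramifies at {19, 41, 43, ∞}: a division algebra.

[19, 41, 43, inf]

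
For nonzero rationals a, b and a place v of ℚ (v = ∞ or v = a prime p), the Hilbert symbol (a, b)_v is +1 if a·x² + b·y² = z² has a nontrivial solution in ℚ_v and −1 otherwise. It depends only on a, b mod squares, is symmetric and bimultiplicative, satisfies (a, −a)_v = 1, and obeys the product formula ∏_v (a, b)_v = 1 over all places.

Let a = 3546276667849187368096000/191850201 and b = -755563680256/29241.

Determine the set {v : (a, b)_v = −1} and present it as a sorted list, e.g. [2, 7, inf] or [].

[11, 17]

(a, b) ≡ (385, -34) mod (ℚ^×)²; places V = {2, 3, 5, 7, 11, 13, 17, 19, 29, ∞}.
(a,b)_3: α=-12, u≡1; β=-4, v≡2 (mod 3); (1|3)=+1, (2|3)=-1; sign (−1)^0·+1^-4·-1^-12 = +1.
(a,b)_2: α=8, β=9; u≡1, v≡7 (mod 8); ε(u)ε(v)=0·1, αω(v)=8·0, βω(u)=9·0; sum ≡ 0  ⇒  +1.
(a,b)_29: α=2, u≡3; β=0, v≡7 (mod 29); (3|29)=-1, (7|29)=+1; sign (−1)^0·-1^0·+1^2 = +1.
(a,b)_11: α=5, u≡8; β=6, v≡6 (mod 11); (8|11)=-1, (6|11)=-1; sign (−1)^0·-1^6·-1^5 = -1.
(a,b)_17: α=4, u≡5; β=1, v≡15 (mod 17); (5|17)=-1, (15|17)=+1; sign (−1)^0·-1^1·+1^4 = -1.
(a,b)_7: α=3, u≡6; β=2, v≡2 (mod 7); (6|7)=-1, (2|7)=+1; sign (−1)^0·-1^2·+1^3 = +1.
(a,b)_19: α=-2, u≡1; β=-2, v≡7 (mod 19); (1|19)=+1, (7|19)=+1; sign (−1)^0·+1^-2·+1^-2 = +1.
(a,b)_∞: sgn(385)=+, sgn(-34)=−, so +1.
(a,b)_5: α=3, u≡3; β=0, v≡4 (mod 5); (3|5)=-1, (4|5)=+1; sign (−1)^0·-1^0·+1^3 = +1.
(a,b)_13: α=4, u≡2; β=0, v≡11 (mod 13); (2|13)=-1, (11|13)=-1; sign (−1)^0·-1^0·-1^4 = +1.
|Ram(385, -34)| = 2, even; anisotropic at {11, 17}.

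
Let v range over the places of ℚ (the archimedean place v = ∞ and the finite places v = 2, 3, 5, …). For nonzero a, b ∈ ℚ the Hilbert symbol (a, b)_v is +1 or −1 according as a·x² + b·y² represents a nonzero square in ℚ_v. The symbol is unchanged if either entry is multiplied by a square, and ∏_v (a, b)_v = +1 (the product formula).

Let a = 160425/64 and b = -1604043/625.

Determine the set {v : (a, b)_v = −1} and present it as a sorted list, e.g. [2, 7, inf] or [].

Mod squares: a ≡ 713, b ≡ -19803. Check v ∈ {∞, 2, 3, 5, 7, 23, 31, 41}.
v=23: a=23^1·(≡8), b=23^1·(≡16) mod 23; (8|23)=+1, (16|23)=+1; (−1)^{1·1·11}·(+1)^1·(+1)^1 = -1.
v=5: a=5^2·(≡3), b=5^-4·(≡2) mod 5; (3|5)=-1, (2|5)=-1; (−1)^{2·-4·2}·(-1)^-4·(-1)^2 = +1.
v=41: a=41^0·(≡5), b=41^1·(≡36) mod 41; (5|41)=+1, (36|41)=+1; (−1)^{0·1·20}·(+1)^1·(+1)^0 = +1.
v=31: a=31^1·(≡30), b=31^0·(≡29) mod 31; (30|31)=-1, (29|31)=-1; (−1)^{1·0·15}·(-1)^0·(-1)^1 = -1.
v=2: v_2(a)=-6, v_2(b)=0; units ≡ 1, 5 (mod 8); ε·ε+αω+βω = 0·0+-6·1+0·0 ≡ 0  ⇒  (a,b)_2 = +1.
v=∞: 713 > 0 and -19803 < 0  ⇒  (a,b)_∞ = +1.
v=3: a=3^2·(≡2), b=3^5·(≡2) mod 3; (2|3)=-1, (2|3)=-1; (−1)^{2·5·1}·(-1)^5·(-1)^2 = -1.
v=7: a=7^0·(≡6), b=7^1·(≡5) mod 7; (6|7)=-1, (5|7)=-1; (−1)^{0·1·3}·(-1)^1·(-1)^0 = -1.
|Ram(713, -19803)| = 4, even; anisotropic at {3, 7, 23, 31}.

[3, 7, 23, 31]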